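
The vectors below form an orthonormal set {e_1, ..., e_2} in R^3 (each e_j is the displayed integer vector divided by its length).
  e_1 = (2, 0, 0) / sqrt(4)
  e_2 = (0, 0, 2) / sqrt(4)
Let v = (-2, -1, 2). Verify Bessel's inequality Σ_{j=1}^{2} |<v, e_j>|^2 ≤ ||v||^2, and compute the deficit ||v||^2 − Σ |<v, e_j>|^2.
Σ |<v, e_j>|^2 = 8; ||v||^2 = 9; deficit = 1

Write each e_j = u_j / sqrt(<u_j, u_j>) where u_j is the displayed integer vector. Then <v, e_j> = <v, u_j> / sqrt(<u_j, u_j>), so |<v, e_j>|^2 = <v, u_j>^2 / <u_j, u_j>.
Coefficients: <v, e_1> = -4/sqrt(4), <v, e_2> = 4/sqrt(4).
Square and sum: Σ |<v, e_j>|^2 = 8.
Compute ||v||^2 = v·v = 9.
Deficit = 9 − 8 = 1 ≥ 0, confirming Bessel's inequality. (The deficit equals ||v − Σ <v,e_j> e_j||^2, the squared distance from v to span{e_j}.)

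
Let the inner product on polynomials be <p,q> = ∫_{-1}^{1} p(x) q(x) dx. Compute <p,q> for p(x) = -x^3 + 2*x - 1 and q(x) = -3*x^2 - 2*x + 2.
<p,q> = -58/15

Expand the product: p(x)·q(x) = 3*x^5 + 2*x^4 - 8*x^3 - x^2 + 6*x - 2.
∫_{-1}^{1} of each monomial x^k gives [2/(k+1) if k even, 0 if k odd]. Integrating term-by-term (or equivalently evaluating the antiderivative F(x) = x^6/2 + 2*x^5/5 - 2*x^4 - x^3/3 + 3*x^2 - 2*x at the endpoints):
  F(1) − F(−1) = -13/30 − (103/30) = -58/15.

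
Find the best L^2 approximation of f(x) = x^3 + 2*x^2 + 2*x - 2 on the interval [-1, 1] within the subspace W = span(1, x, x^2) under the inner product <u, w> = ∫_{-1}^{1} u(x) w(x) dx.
g(x) = 2*x^2 + 13*x/5 - 2

The best approximation g ∈ W is the orthogonal projection of f onto W. Writing g = a_0 + a_1 x + a_2 x^2, the coefficients solve the normal equations G · a = b where
  G_{ij} = <φ_i, φ_j> and b_i = <f, φ_i>, with φ_0 = 1, φ_1 = x, φ_2 = x^2.
G =
  [2, 0, 2/3]
  [0, 2/3, 0]
  [2/3, 0, 2/5],
b = (-8/3, 26/15, -8/15).
Solving gives a_0 = -2, a_1 = 13/5, a_2 = 2, so
  g(x) = 2*x^2 + 13*x/5 - 2.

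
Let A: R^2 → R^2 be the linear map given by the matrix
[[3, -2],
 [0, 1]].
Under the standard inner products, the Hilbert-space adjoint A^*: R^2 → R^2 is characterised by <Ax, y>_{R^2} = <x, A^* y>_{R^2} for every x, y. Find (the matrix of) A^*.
A^* = A^T =
[[3, 0],
 [-2, 1]]

For real matrices with standard dot products, the defining identity <Ax, y> = <x, A^* y> gives (Ax)^T y = x^T (A^*) y, i.e. x^T A^T y = x^T (A^*) y. Since this holds for all x, y, we must have A^* = A^T. Therefore
A^* =
[[3, 0],
 [-2, 1]].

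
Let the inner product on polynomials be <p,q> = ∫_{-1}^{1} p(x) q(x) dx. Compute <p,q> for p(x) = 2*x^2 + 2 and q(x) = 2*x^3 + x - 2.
<p,q> = -32/3

Expand the product: p(x)·q(x) = 4*x^5 + 6*x^3 - 4*x^2 + 2*x - 4.
∫_{-1}^{1} of each monomial x^k gives [2/(k+1) if k even, 0 if k odd]. Integrating term-by-term (or equivalently evaluating the antiderivative F(x) = 2*x^6/3 + 3*x^4/2 - 4*x^3/3 + x^2 - 4*x at the endpoints):
  F(1) − F(−1) = -13/6 − (17/2) = -32/3.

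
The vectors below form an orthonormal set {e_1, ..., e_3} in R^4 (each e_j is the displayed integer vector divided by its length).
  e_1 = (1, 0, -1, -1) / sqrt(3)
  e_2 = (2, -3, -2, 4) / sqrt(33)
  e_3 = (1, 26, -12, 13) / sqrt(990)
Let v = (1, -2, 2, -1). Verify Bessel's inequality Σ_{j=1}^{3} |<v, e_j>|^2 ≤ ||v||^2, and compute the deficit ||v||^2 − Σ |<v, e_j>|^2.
Σ |<v, e_j>|^2 = 352/45; ||v||^2 = 10; deficit = 98/45

Write each e_j = u_j / sqrt(<u_j, u_j>) where u_j is the displayed integer vector. Then <v, e_j> = <v, u_j> / sqrt(<u_j, u_j>), so |<v, e_j>|^2 = <v, u_j>^2 / <u_j, u_j>.
Coefficients: <v, e_1> = 0/sqrt(3), <v, e_2> = 0/sqrt(33), <v, e_3> = -88/sqrt(990).
Square and sum: Σ |<v, e_j>|^2 = 352/45.
Compute ||v||^2 = v·v = 10.
Deficit = 10 − 352/45 = 98/45 ≥ 0, confirming Bessel's inequality. (The deficit equals ||v − Σ <v,e_j> e_j||^2, the squared distance from v to span{e_j}.)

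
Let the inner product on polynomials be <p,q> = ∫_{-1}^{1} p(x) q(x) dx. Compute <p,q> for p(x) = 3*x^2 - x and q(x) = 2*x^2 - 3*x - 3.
<p,q> = -8/5

Expand the product: p(x)·q(x) = 6*x^4 - 11*x^3 - 6*x^2 + 3*x.
∫_{-1}^{1} of each monomial x^k gives [2/(k+1) if k even, 0 if k odd]. Integrating term-by-term (or equivalently evaluating the antiderivative F(x) = 6*x^5/5 - 11*x^4/4 - 2*x^3 + 3*x^2/2 at the endpoints):
  F(1) − F(−1) = -41/20 − (-9/20) = -8/5.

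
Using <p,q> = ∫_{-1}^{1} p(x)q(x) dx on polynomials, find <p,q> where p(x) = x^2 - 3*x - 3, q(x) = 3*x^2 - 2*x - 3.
<p,q> = 76/5

Expand the product: p(x)·q(x) = 3*x^4 - 11*x^3 - 6*x^2 + 15*x + 9.
∫_{-1}^{1} of each monomial x^k gives [2/(k+1) if k even, 0 if k odd]. Integrating term-by-term (or equivalently evaluating the antiderivative F(x) = 3*x^5/5 - 11*x^4/4 - 2*x^3 + 15*x^2/2 + 9*x at the endpoints):
  F(1) − F(−1) = 247/20 − (-57/20) = 76/5.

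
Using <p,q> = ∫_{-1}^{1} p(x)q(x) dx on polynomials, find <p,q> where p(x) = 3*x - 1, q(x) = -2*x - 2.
<p,q> = 0

Expand the product: p(x)·q(x) = -6*x^2 - 4*x + 2.
∫_{-1}^{1} of each monomial x^k gives [2/(k+1) if k even, 0 if k odd]. Integrating term-by-term (or equivalently evaluating the antiderivative F(x) = -2*x^3 - 2*x^2 + 2*x at the endpoints):
  F(1) − F(−1) = -2 − (-2) = 0.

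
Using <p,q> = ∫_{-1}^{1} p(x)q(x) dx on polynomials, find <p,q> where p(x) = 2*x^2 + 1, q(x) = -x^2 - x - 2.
<p,q> = -122/15

Expand the product: p(x)·q(x) = -2*x^4 - 2*x^3 - 5*x^2 - x - 2.
∫_{-1}^{1} of each monomial x^k gives [2/(k+1) if k even, 0 if k odd]. Integrating term-by-term (or equivalently evaluating the antiderivative F(x) = -2*x^5/5 - x^4/2 - 5*x^3/3 - x^2/2 - 2*x at the endpoints):
  F(1) − F(−1) = -76/15 − (46/15) = -122/15.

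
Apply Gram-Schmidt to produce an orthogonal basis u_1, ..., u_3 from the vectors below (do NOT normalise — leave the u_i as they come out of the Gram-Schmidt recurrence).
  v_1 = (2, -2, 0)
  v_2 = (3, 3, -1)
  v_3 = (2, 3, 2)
Orthogonal basis:
  u_1 = (2, -2, 0)
  u_2 = (3, 3, -1)
  u_3 = (17/38, 17/38, 51/19)

Apply the Gram-Schmidt recurrence
  u_1 = v_1
  u_i = v_i − Σ_{j<i} ((v_i · u_j) / (u_j · u_j)) · u_j.

Step by step this gives:
  u_1 = (2, -2, 0)
  u_2 = (3, 3, -1)
  u_3 = (17/38, 17/38, 51/19)

Orthogonality check:
  u_2 · u_1 = 0 (should be 0)
  u_3 · u_1 = 0 (should be 0)
  u_3 · u_2 = 0 (should be 0)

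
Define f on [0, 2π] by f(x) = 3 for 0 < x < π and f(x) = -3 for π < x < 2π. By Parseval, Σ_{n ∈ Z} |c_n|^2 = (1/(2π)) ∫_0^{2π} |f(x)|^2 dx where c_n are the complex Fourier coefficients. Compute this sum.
Σ |c_n|^2 = 9

Parseval equates the L^2 energy of f (normalised by 1/(2π)) with the ℓ^2 sum of its Fourier coefficients: (1/(2π)) ∫_0^{2π} |f|^2 = Σ |c_n|^2.
Compute the left side: (1/(2π)) [∫_0^π 3^2 dx + ∫_π^{2π} (-3)^2 dx] = (1/(2π)) · (9π + 9π) = (9 + 9)/2 = 9.
So Σ_{n ∈ Z} |c_n|^2 = 9.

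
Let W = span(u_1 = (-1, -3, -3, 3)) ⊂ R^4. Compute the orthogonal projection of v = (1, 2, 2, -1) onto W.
proj_W(v) = (4/7, 12/7, 12/7, -12/7)

Set up U = [u_1 | ... | u_1] ∈ R^(4×1). The projector onto W = col(U) is P = U (U^T U)^(-1) U^T.
Compute U^T U =
  [28],
and U^T v = (-16).
Solve U^T U · c = U^T v for the coefficients: c = (-4/7). The projection is proj_W(v) = U c.
Check: (v - proj_W(v)) · u_1 = 0  (should be 0).
Result: proj_W(v) = (4/7, 12/7, 12/7, -12/7).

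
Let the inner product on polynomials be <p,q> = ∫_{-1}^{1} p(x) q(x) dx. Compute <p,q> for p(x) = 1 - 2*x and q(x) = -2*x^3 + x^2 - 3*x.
<p,q> = 94/15

Expand the product: p(x)·q(x) = 4*x^4 - 4*x^3 + 7*x^2 - 3*x.
∫_{-1}^{1} of each monomial x^k gives [2/(k+1) if k even, 0 if k odd]. Integrating term-by-term (or equivalently evaluating the antiderivative F(x) = 4*x^5/5 - x^4 + 7*x^3/3 - 3*x^2/2 at the endpoints):
  F(1) − F(−1) = 19/30 − (-169/30) = 94/15.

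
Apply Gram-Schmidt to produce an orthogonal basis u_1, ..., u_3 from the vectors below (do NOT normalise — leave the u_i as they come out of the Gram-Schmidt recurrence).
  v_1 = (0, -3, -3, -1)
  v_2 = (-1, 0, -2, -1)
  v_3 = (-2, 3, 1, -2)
Orthogonal basis:
  u_1 = (0, -3, -3, -1)
  u_2 = (-1, 21/19, -17/19, -12/19)
  u_3 = (-22/65, -27/65, 59/65, -96/65)

Apply the Gram-Schmidt recurrence
  u_1 = v_1
  u_i = v_i − Σ_{j<i} ((v_i · u_j) / (u_j · u_j)) · u_j.

Step by step this gives:
  u_1 = (0, -3, -3, -1)
  u_2 = (-1, 21/19, -17/19, -12/19)
  u_3 = (-22/65, -27/65, 59/65, -96/65)

Orthogonality check:
  u_2 · u_1 = 0 (should be 0)
  u_3 · u_1 = 0 (should be 0)
  u_3 · u_2 = 0 (should be 0)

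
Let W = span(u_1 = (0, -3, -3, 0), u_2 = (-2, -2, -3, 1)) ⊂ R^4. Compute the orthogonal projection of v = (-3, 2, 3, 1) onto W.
proj_W(v) = (-26/11, 34/11, 21/11, 13/11)

Set up U = [u_1 | ... | u_2] ∈ R^(4×2). The projector onto W = col(U) is P = U (U^T U)^(-1) U^T.
Compute U^T U =
  [18, 15]
  [15, 18],
and U^T v = (-15, -6).
Solve U^T U · c = U^T v for the coefficients: c = (-20/11, 13/11). The projection is proj_W(v) = U c.
Check: (v - proj_W(v)) · u_1 = 0  (should be 0).
Check: (v - proj_W(v)) · u_2 = 0  (should be 0).
Result: proj_W(v) = (-26/11, 34/11, 21/11, 13/11).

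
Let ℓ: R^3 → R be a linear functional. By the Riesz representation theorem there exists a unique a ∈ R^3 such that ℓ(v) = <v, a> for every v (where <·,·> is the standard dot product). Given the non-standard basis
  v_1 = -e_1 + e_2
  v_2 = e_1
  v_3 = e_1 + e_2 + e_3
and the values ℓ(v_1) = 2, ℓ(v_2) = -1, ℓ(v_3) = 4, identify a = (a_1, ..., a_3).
a = (-1, 1, 4)

Write a = (a_1, ..., a_3) in the standard basis. For each basis vector v_i, ℓ(v_i) = <v_i, a> is a linear equation in the a_j's. Collect the n equations into a matrix system V a = ℓ, where row i of V is v_i (expressed in the standard basis). Since V is invertible (lower-triangular with 1s on the diagonal, up to permutation), solve by back-substitution:
  V =
[[-1, 1, 0],
 [1, 0, 0],
 [1, 1, 1]]
  V a = (2, -1, 4)
Solving gives a = (-1, 1, 4).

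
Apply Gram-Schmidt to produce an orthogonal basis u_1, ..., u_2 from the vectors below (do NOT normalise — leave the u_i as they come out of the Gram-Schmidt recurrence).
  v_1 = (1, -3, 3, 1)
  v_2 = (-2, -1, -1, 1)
Orthogonal basis:
  u_1 = (1, -3, 3, 1)
  u_2 = (-39/20, -23/20, -17/20, 21/20)

Apply the Gram-Schmidt recurrence
  u_1 = v_1
  u_i = v_i − Σ_{j<i} ((v_i · u_j) / (u_j · u_j)) · u_j.

Step by step this gives:
  u_1 = (1, -3, 3, 1)
  u_2 = (-39/20, -23/20, -17/20, 21/20)

Orthogonality check:
  u_2 · u_1 = 0 (should be 0)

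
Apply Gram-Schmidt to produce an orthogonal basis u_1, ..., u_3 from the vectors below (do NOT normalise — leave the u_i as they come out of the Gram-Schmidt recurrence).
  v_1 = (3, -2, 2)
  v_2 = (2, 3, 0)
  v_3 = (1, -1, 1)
Orthogonal basis:
  u_1 = (3, -2, 2)
  u_2 = (2, 3, 0)
  u_3 = (-18/221, 12/221, 3/17)

Apply the Gram-Schmidt recurrence
  u_1 = v_1
  u_i = v_i − Σ_{j<i} ((v_i · u_j) / (u_j · u_j)) · u_j.

Step by step this gives:
  u_1 = (3, -2, 2)
  u_2 = (2, 3, 0)
  u_3 = (-18/221, 12/221, 3/17)

Orthogonality check:
  u_2 · u_1 = 0 (should be 0)
  u_3 · u_1 = 0 (should be 0)
  u_3 · u_2 = 0 (should be 0)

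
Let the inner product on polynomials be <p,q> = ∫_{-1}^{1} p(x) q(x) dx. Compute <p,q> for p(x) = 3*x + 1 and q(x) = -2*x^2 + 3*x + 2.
<p,q> = 26/3

Expand the product: p(x)·q(x) = -6*x^3 + 7*x^2 + 9*x + 2.
∫_{-1}^{1} of each monomial x^k gives [2/(k+1) if k even, 0 if k odd]. Integrating term-by-term (or equivalently evaluating the antiderivative F(x) = -3*x^4/2 + 7*x^3/3 + 9*x^2/2 + 2*x at the endpoints):
  F(1) − F(−1) = 22/3 − (-4/3) = 26/3.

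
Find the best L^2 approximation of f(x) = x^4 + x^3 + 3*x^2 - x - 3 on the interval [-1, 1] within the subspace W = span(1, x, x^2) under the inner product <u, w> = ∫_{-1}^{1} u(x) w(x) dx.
g(x) = 27*x^2/7 - 2*x/5 - 108/35

The best approximation g ∈ W is the orthogonal projection of f onto W. Writing g = a_0 + a_1 x + a_2 x^2, the coefficients solve the normal equations G · a = b where
  G_{ij} = <φ_i, φ_j> and b_i = <f, φ_i>, with φ_0 = 1, φ_1 = x, φ_2 = x^2.
G =
  [2, 0, 2/3]
  [0, 2/3, 0]
  [2/3, 0, 2/5],
b = (-18/5, -4/15, -18/35).
Solving gives a_0 = -108/35, a_1 = -2/5, a_2 = 27/7, so
  g(x) = 27*x^2/7 - 2*x/5 - 108/35.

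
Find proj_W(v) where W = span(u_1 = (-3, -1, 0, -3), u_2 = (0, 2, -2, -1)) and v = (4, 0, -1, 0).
proj_W(v) = (33/17, 21/17, -10/17, 28/17)

Set up U = [u_1 | ... | u_2] ∈ R^(4×2). The projector onto W = col(U) is P = U (U^T U)^(-1) U^T.
Compute U^T U =
  [19, 1]
  [1, 9],
and U^T v = (-12, 2).
Solve U^T U · c = U^T v for the coefficients: c = (-11/17, 5/17). The projection is proj_W(v) = U c.
Check: (v - proj_W(v)) · u_1 = 0  (should be 0).
Check: (v - proj_W(v)) · u_2 = 0  (should be 0).
Result: proj_W(v) = (33/17, 21/17, -10/17, 28/17).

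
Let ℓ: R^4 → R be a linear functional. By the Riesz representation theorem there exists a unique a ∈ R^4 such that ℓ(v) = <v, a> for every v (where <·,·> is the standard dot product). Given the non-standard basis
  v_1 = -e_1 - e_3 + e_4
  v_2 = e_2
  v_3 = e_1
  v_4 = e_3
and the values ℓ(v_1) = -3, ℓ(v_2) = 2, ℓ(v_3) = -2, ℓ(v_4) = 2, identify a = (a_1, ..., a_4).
a = (-2, 2, 2, -3)

Write a = (a_1, ..., a_4) in the standard basis. For each basis vector v_i, ℓ(v_i) = <v_i, a> is a linear equation in the a_j's. Collect the n equations into a matrix system V a = ℓ, where row i of V is v_i (expressed in the standard basis). Since V is invertible (lower-triangular with 1s on the diagonal, up to permutation), solve by back-substitution:
  V =
[[-1, 0, -1, 1],
 [0, 1, 0, 0],
 [1, 0, 0, 0],
 [0, 0, 1, 0]]
  V a = (-3, 2, -2, 2)
Solving gives a = (-2, 2, 2, -3).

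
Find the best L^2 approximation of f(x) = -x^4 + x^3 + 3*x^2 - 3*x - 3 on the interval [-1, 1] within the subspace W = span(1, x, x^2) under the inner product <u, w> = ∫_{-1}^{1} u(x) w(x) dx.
g(x) = 15*x^2/7 - 12*x/5 - 102/35

The best approximation g ∈ W is the orthogonal projection of f onto W. Writing g = a_0 + a_1 x + a_2 x^2, the coefficients solve the normal equations G · a = b where
  G_{ij} = <φ_i, φ_j> and b_i = <f, φ_i>, with φ_0 = 1, φ_1 = x, φ_2 = x^2.
G =
  [2, 0, 2/3]
  [0, 2/3, 0]
  [2/3, 0, 2/5],
b = (-22/5, -8/5, -38/35).
Solving gives a_0 = -102/35, a_1 = -12/5, a_2 = 15/7, so
  g(x) = 15*x^2/7 - 12*x/5 - 102/35.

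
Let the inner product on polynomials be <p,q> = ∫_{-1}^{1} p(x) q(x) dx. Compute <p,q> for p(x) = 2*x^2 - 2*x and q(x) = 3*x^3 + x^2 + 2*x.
<p,q> = -64/15

Expand the product: p(x)·q(x) = 6*x^5 - 4*x^4 + 2*x^3 - 4*x^2.
∫_{-1}^{1} of each monomial x^k gives [2/(k+1) if k even, 0 if k odd]. Integrating term-by-term (or equivalently evaluating the antiderivative F(x) = x^6 - 4*x^5/5 + x^4/2 - 4*x^3/3 at the endpoints):
  F(1) − F(−1) = -19/30 − (109/30) = -64/15.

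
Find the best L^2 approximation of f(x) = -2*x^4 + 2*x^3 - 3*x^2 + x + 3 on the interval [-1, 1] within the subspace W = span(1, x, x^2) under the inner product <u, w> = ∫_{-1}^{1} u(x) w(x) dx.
g(x) = -33*x^2/7 + 11*x/5 + 111/35

The best approximation g ∈ W is the orthogonal projection of f onto W. Writing g = a_0 + a_1 x + a_2 x^2, the coefficients solve the normal equations G · a = b where
  G_{ij} = <φ_i, φ_j> and b_i = <f, φ_i>, with φ_0 = 1, φ_1 = x, φ_2 = x^2.
G =
  [2, 0, 2/3]
  [0, 2/3, 0]
  [2/3, 0, 2/5],
b = (16/5, 22/15, 8/35).
Solving gives a_0 = 111/35, a_1 = 11/5, a_2 = -33/7, so
  g(x) = -33*x^2/7 + 11*x/5 + 111/35.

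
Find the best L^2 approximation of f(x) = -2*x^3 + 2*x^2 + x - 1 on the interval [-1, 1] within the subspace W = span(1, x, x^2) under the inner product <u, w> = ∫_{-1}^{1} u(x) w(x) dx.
g(x) = 2*x^2 - x/5 - 1

The best approximation g ∈ W is the orthogonal projection of f onto W. Writing g = a_0 + a_1 x + a_2 x^2, the coefficients solve the normal equations G · a = b where
  G_{ij} = <φ_i, φ_j> and b_i = <f, φ_i>, with φ_0 = 1, φ_1 = x, φ_2 = x^2.
G =
  [2, 0, 2/3]
  [0, 2/3, 0]
  [2/3, 0, 2/5],
b = (-2/3, -2/15, 2/15).
Solving gives a_0 = -1, a_1 = -1/5, a_2 = 2, so
  g(x) = 2*x^2 - x/5 - 1.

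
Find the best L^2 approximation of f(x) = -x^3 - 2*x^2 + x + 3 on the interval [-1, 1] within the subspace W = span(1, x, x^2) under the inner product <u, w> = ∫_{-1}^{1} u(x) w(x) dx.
g(x) = -2*x^2 + 2*x/5 + 3

The best approximation g ∈ W is the orthogonal projection of f onto W. Writing g = a_0 + a_1 x + a_2 x^2, the coefficients solve the normal equations G · a = b where
  G_{ij} = <φ_i, φ_j> and b_i = <f, φ_i>, with φ_0 = 1, φ_1 = x, φ_2 = x^2.
G =
  [2, 0, 2/3]
  [0, 2/3, 0]
  [2/3, 0, 2/5],
b = (14/3, 4/15, 6/5).
Solving gives a_0 = 3, a_1 = 2/5, a_2 = -2, so
  g(x) = -2*x^2 + 2*x/5 + 3.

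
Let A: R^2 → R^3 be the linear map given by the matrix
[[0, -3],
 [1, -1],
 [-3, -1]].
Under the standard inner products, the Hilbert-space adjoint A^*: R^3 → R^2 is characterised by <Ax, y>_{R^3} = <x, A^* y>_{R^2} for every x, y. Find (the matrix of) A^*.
A^* = A^T =
[[0, 1, -3],
 [-3, -1, -1]]

For real matrices with standard dot products, the defining identity <Ax, y> = <x, A^* y> gives (Ax)^T y = x^T (A^*) y, i.e. x^T A^T y = x^T (A^*) y. Since this holds for all x, y, we must have A^* = A^T. Therefore
A^* =
[[0, 1, -3],
 [-3, -1, -1]].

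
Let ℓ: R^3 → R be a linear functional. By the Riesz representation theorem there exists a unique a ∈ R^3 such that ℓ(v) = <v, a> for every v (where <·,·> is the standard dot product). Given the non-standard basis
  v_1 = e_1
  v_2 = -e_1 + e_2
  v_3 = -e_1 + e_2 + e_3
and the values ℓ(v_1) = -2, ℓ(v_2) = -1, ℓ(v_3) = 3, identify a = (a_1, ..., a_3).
a = (-2, -3, 4)

Write a = (a_1, ..., a_3) in the standard basis. For each basis vector v_i, ℓ(v_i) = <v_i, a> is a linear equation in the a_j's. Collect the n equations into a matrix system V a = ℓ, where row i of V is v_i (expressed in the standard basis). Since V is invertible (lower-triangular with 1s on the diagonal, up to permutation), solve by back-substitution:
  V =
[[1, 0, 0],
 [-1, 1, 0],
 [-1, 1, 1]]
  V a = (-2, -1, 3)
Solving gives a = (-2, -3, 4).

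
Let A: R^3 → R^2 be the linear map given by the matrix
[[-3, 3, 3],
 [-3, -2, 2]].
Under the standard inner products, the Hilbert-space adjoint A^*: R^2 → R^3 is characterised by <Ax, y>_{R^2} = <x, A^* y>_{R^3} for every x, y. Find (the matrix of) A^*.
A^* = A^T =
[[-3, -3],
 [3, -2],
 [3, 2]]

For real matrices with standard dot products, the defining identity <Ax, y> = <x, A^* y> gives (Ax)^T y = x^T (A^*) y, i.e. x^T A^T y = x^T (A^*) y. Since this holds for all x, y, we must have A^* = A^T. Therefore
A^* =
[[-3, -3],
 [3, -2],
 [3, 2]].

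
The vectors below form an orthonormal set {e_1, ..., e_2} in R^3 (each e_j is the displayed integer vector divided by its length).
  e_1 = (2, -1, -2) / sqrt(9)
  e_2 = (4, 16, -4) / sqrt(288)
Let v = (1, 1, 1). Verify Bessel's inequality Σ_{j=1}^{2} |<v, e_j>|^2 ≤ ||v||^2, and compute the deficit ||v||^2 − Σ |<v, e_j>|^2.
Σ |<v, e_j>|^2 = 1; ||v||^2 = 3; deficit = 2

Write each e_j = u_j / sqrt(<u_j, u_j>) where u_j is the displayed integer vector. Then <v, e_j> = <v, u_j> / sqrt(<u_j, u_j>), so |<v, e_j>|^2 = <v, u_j>^2 / <u_j, u_j>.
Coefficients: <v, e_1> = -1/sqrt(9), <v, e_2> = 16/sqrt(288).
Square and sum: Σ |<v, e_j>|^2 = 1.
Compute ||v||^2 = v·v = 3.
Deficit = 3 − 1 = 2 ≥ 0, confirming Bessel's inequality. (The deficit equals ||v − Σ <v,e_j> e_j||^2, the squared distance from v to span{e_j}.)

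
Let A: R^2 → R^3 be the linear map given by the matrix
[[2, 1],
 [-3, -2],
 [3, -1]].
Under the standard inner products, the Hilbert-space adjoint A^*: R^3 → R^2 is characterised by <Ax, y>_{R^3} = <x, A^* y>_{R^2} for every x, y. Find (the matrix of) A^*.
A^* = A^T =
[[2, -3, 3],
 [1, -2, -1]]

For real matrices with standard dot products, the defining identity <Ax, y> = <x, A^* y> gives (Ax)^T y = x^T (A^*) y, i.e. x^T A^T y = x^T (A^*) y. Since this holds for all x, y, we must have A^* = A^T. Therefore
A^* =
[[2, -3, 3],
 [1, -2, -1]].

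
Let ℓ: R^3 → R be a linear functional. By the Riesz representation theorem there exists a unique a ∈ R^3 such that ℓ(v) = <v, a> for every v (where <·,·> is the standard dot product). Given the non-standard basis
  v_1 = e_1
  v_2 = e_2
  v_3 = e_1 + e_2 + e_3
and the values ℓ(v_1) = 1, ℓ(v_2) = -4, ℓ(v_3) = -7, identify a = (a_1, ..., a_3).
a = (1, -4, -4)

Write a = (a_1, ..., a_3) in the standard basis. For each basis vector v_i, ℓ(v_i) = <v_i, a> is a linear equation in the a_j's. Collect the n equations into a matrix system V a = ℓ, where row i of V is v_i (expressed in the standard basis). Since V is invertible (lower-triangular with 1s on the diagonal, up to permutation), solve by back-substitution:
  V =
[[1, 0, 0],
 [0, 1, 0],
 [1, 1, 1]]
  V a = (1, -4, -7)
Solving gives a = (1, -4, -4).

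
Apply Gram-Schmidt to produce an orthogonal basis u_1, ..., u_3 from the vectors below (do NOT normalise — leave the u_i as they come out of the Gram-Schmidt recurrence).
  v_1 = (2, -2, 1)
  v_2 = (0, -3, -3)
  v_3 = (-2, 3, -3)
Orthogonal basis:
  u_1 = (2, -2, 1)
  u_2 = (-2/3, -7/3, -10/3)
  u_3 = (18/17, 12/17, -12/17)

Apply the Gram-Schmidt recurrence
  u_1 = v_1
  u_i = v_i − Σ_{j<i} ((v_i · u_j) / (u_j · u_j)) · u_j.

Step by step this gives:
  u_1 = (2, -2, 1)
  u_2 = (-2/3, -7/3, -10/3)
  u_3 = (18/17, 12/17, -12/17)

Orthogonality check:
  u_2 · u_1 = 0 (should be 0)
  u_3 · u_1 = 0 (should be 0)
  u_3 · u_2 = 0 (should be 0)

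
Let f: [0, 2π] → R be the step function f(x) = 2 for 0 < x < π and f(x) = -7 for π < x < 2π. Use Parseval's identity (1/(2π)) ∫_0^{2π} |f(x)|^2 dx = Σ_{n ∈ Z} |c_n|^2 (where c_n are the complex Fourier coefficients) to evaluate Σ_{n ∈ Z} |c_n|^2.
Σ |c_n|^2 = 53/2

Parseval equates the L^2 energy of f (normalised by 1/(2π)) with the ℓ^2 sum of its Fourier coefficients: (1/(2π)) ∫_0^{2π} |f|^2 = Σ |c_n|^2.
Compute the left side: (1/(2π)) [∫_0^π 2^2 dx + ∫_π^{2π} (-7)^2 dx] = (1/(2π)) · (4π + 49π) = (4 + 49)/2 = 53/2.
So Σ_{n ∈ Z} |c_n|^2 = 53/2.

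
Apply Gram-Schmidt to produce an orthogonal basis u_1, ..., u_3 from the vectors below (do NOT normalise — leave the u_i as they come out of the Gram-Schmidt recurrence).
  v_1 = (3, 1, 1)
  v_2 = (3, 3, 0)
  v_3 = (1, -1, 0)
Orthogonal basis:
  u_1 = (3, 1, 1)
  u_2 = (-3/11, 21/11, -12/11)
  u_3 = (1/3, -1/3, -2/3)

Apply the Gram-Schmidt recurrence
  u_1 = v_1
  u_i = v_i − Σ_{j<i} ((v_i · u_j) / (u_j · u_j)) · u_j.

Step by step this gives:
  u_1 = (3, 1, 1)
  u_2 = (-3/11, 21/11, -12/11)
  u_3 = (1/3, -1/3, -2/3)

Orthogonality check:
  u_2 · u_1 = 0 (should be 0)
  u_3 · u_1 = 0 (should be 0)
  u_3 · u_2 = 0 (should be 0)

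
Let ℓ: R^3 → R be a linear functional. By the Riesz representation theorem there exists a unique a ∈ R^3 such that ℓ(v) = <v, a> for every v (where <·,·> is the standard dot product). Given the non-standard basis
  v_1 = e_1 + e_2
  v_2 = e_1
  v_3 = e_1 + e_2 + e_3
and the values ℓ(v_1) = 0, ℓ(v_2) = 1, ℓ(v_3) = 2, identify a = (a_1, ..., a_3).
a = (1, -1, 2)

Write a = (a_1, ..., a_3) in the standard basis. For each basis vector v_i, ℓ(v_i) = <v_i, a> is a linear equation in the a_j's. Collect the n equations into a matrix system V a = ℓ, where row i of V is v_i (expressed in the standard basis). Since V is invertible (lower-triangular with 1s on the diagonal, up to permutation), solve by back-substitution:
  V =
[[1, 1, 0],
 [1, 0, 0],
 [1, 1, 1]]
  V a = (0, 1, 2)
Solving gives a = (1, -1, 2).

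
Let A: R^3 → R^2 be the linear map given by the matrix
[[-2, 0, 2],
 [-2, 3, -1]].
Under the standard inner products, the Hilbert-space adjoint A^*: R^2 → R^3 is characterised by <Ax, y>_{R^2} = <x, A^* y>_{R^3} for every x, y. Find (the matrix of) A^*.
A^* = A^T =
[[-2, -2],
 [0, 3],
 [2, -1]]

For real matrices with standard dot products, the defining identity <Ax, y> = <x, A^* y> gives (Ax)^T y = x^T (A^*) y, i.e. x^T A^T y = x^T (A^*) y. Since this holds for all x, y, we must have A^* = A^T. Therefore
A^* =
[[-2, -2],
 [0, 3],
 [2, -1]].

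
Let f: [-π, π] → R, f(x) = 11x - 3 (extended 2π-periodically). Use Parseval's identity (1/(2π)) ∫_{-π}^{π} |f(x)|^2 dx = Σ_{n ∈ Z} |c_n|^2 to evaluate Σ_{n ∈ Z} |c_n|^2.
Σ |c_n|^2 = 121π^2/3 + 9

Expand and integrate term by term over [-π, π]:
  ∫ (11x)^2 dx = 121·(2π^3/3); ∫ 2·11·(-3)·x dx = 0 (odd integrand); ∫ (-3)^2 dx = 9·2π.
So (1/(2π)) ∫_{-π}^{π} (11x - 3)^2 dx = 121π^2/3 + 9 = 121π^2/3 + 9.
Parseval ⇒ Σ |c_n|^2 = 121π^2/3 + 9.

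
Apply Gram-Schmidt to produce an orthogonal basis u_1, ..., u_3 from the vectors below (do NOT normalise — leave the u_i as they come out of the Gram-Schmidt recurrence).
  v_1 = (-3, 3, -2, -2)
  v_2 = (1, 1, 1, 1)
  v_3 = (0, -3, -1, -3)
Orthogonal basis:
  u_1 = (-3, 3, -2, -2)
  u_2 = (7/13, 19/13, 9/13, 9/13)
  u_3 = (45/44, 9/44, 17/44, -71/44)

Apply the Gram-Schmidt recurrence
  u_1 = v_1
  u_i = v_i − Σ_{j<i} ((v_i · u_j) / (u_j · u_j)) · u_j.

Step by step this gives:
  u_1 = (-3, 3, -2, -2)
  u_2 = (7/13, 19/13, 9/13, 9/13)
  u_3 = (45/44, 9/44, 17/44, -71/44)

Orthogonality check:
  u_2 · u_1 = 0 (should be 0)
  u_3 · u_1 = 0 (should be 0)
  u_3 · u_2 = 0 (should be 0)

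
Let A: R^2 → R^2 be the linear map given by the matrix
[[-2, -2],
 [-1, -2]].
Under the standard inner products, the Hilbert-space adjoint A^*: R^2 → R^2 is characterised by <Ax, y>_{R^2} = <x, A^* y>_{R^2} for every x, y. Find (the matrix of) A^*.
A^* = A^T =
[[-2, -1],
 [-2, -2]]

For real matrices with standard dot products, the defining identity <Ax, y> = <x, A^* y> gives (Ax)^T y = x^T (A^*) y, i.e. x^T A^T y = x^T (A^*) y. Since this holds for all x, y, we must have A^* = A^T. Therefore
A^* =
[[-2, -1],
 [-2, -2]].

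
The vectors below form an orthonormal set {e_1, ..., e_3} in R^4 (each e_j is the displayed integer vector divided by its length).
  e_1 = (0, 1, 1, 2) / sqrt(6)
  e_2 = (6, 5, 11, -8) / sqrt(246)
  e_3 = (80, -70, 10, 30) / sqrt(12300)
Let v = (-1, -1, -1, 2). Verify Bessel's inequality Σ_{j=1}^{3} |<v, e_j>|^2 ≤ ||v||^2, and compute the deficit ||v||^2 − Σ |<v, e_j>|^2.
Σ |<v, e_j>|^2 = 20/3; ||v||^2 = 7; deficit = 1/3

Write each e_j = u_j / sqrt(<u_j, u_j>) where u_j is the displayed integer vector. Then <v, e_j> = <v, u_j> / sqrt(<u_j, u_j>), so |<v, e_j>|^2 = <v, u_j>^2 / <u_j, u_j>.
Coefficients: <v, e_1> = 2/sqrt(6), <v, e_2> = -38/sqrt(246), <v, e_3> = 40/sqrt(12300).
Square and sum: Σ |<v, e_j>|^2 = 20/3.
Compute ||v||^2 = v·v = 7.
Deficit = 7 − 20/3 = 1/3 ≥ 0, confirming Bessel's inequality. (The deficit equals ||v − Σ <v,e_j> e_j||^2, the squared distance from v to span{e_j}.)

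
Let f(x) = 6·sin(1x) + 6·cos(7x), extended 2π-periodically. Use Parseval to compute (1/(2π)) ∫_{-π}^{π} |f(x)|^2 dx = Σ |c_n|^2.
Σ |c_n|^2 = 36

Expand |f|^2 and use orthogonality of {sin(nx), cos(mx)} on [-π, π]:
  ∫_{-π}^{π} sin(nx)^2 dx = π, ∫ cos(mx)^2 dx = π, and cross terms integrate to 0.
So ∫_{-π}^{π} f(x)^2 dx = 6^2 · π + 6^2 · π = (36 + 36)π.
Divide by 2π: (36 + 36)/2 = 36.
By Parseval, this equals Σ |c_n|^2.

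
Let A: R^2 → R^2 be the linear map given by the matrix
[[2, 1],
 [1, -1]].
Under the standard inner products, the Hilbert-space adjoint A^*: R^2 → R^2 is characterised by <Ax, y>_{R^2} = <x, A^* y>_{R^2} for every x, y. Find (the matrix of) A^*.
A^* = A^T =
[[2, 1],
 [1, -1]]

For real matrices with standard dot products, the defining identity <Ax, y> = <x, A^* y> gives (Ax)^T y = x^T (A^*) y, i.e. x^T A^T y = x^T (A^*) y. Since this holds for all x, y, we must have A^* = A^T. Therefore
A^* =
[[2, 1],
 [1, -1]].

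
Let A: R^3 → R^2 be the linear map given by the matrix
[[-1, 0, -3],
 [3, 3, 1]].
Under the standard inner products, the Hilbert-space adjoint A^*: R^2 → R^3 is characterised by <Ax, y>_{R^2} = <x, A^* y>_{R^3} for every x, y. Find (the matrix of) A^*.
A^* = A^T =
[[-1, 3],
 [0, 3],
 [-3, 1]]

For real matrices with standard dot products, the defining identity <Ax, y> = <x, A^* y> gives (Ax)^T y = x^T (A^*) y, i.e. x^T A^T y = x^T (A^*) y. Since this holds for all x, y, we must have A^* = A^T. Therefore
A^* =
[[-1, 3],
 [0, 3],
 [-3, 1]].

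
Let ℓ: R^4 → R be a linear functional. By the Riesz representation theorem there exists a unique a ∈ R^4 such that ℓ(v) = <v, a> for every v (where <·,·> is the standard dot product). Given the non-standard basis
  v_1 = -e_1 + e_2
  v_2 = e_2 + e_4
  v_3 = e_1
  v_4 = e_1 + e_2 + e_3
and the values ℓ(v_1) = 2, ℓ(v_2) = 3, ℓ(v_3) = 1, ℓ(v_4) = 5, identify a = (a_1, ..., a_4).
a = (1, 3, 1, 0)

Write a = (a_1, ..., a_4) in the standard basis. For each basis vector v_i, ℓ(v_i) = <v_i, a> is a linear equation in the a_j's. Collect the n equations into a matrix system V a = ℓ, where row i of V is v_i (expressed in the standard basis). Since V is invertible (lower-triangular with 1s on the diagonal, up to permutation), solve by back-substitution:
  V =
[[-1, 1, 0, 0],
 [0, 1, 0, 1],
 [1, 0, 0, 0],
 [1, 1, 1, 0]]
  V a = (2, 3, 1, 5)
Solving gives a = (1, 3, 1, 0).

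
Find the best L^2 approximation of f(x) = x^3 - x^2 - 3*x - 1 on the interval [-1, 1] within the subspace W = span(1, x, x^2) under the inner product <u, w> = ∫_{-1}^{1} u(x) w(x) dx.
g(x) = -x^2 - 12*x/5 - 1

The best approximation g ∈ W is the orthogonal projection of f onto W. Writing g = a_0 + a_1 x + a_2 x^2, the coefficients solve the normal equations G · a = b where
  G_{ij} = <φ_i, φ_j> and b_i = <f, φ_i>, with φ_0 = 1, φ_1 = x, φ_2 = x^2.
G =
  [2, 0, 2/3]
  [0, 2/3, 0]
  [2/3, 0, 2/5],
b = (-8/3, -8/5, -16/15).
Solving gives a_0 = -1, a_1 = -12/5, a_2 = -1, so
  g(x) = -x^2 - 12*x/5 - 1.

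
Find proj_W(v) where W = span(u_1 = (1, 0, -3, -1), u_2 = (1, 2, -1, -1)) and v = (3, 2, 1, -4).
proj_W(v) = (17/13, 45/13, -6/13, -17/13)

Set up U = [u_1 | ... | u_2] ∈ R^(4×2). The projector onto W = col(U) is P = U (U^T U)^(-1) U^T.
Compute U^T U =
  [11, 5]
  [5, 7],
and U^T v = (4, 10).
Solve U^T U · c = U^T v for the coefficients: c = (-11/26, 45/26). The projection is proj_W(v) = U c.
Check: (v - proj_W(v)) · u_1 = 0  (should be 0).
Check: (v - proj_W(v)) · u_2 = 0  (should be 0).
Result: proj_W(v) = (17/13, 45/13, -6/13, -17/13).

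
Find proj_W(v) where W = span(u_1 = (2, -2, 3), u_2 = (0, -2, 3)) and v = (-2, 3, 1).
proj_W(v) = (-2, 6/13, -9/13)

Set up U = [u_1 | ... | u_2] ∈ R^(3×2). The projector onto W = col(U) is P = U (U^T U)^(-1) U^T.
Compute U^T U =
  [17, 13]
  [13, 13],
and U^T v = (-7, -3).
Solve U^T U · c = U^T v for the coefficients: c = (-1, 10/13). The projection is proj_W(v) = U c.
Check: (v - proj_W(v)) · u_1 = 0  (should be 0).
Check: (v - proj_W(v)) · u_2 = 0  (should be 0).
Result: proj_W(v) = (-2, 6/13, -9/13).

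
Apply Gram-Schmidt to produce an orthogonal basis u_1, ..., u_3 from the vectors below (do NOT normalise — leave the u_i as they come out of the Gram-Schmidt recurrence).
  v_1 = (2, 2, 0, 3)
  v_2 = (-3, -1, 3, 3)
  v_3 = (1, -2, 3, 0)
Orthogonal basis:
  u_1 = (2, 2, 0, 3)
  u_2 = (-53/17, -19/17, 3, 48/17)
  u_3 = (1017/475, -36/25, 1011/475, -222/475)

Apply the Gram-Schmidt recurrence
  u_1 = v_1
  u_i = v_i − Σ_{j<i} ((v_i · u_j) / (u_j · u_j)) · u_j.

Step by step this gives:
  u_1 = (2, 2, 0, 3)
  u_2 = (-53/17, -19/17, 3, 48/17)
  u_3 = (1017/475, -36/25, 1011/475, -222/475)

Orthogonality check:
  u_2 · u_1 = 0 (should be 0)
  u_3 · u_1 = 0 (should be 0)
  u_3 · u_2 = 0 (should be 0)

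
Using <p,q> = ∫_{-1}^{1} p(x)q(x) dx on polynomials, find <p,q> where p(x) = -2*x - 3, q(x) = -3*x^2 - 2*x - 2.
<p,q> = 62/3

Expand the product: p(x)·q(x) = 6*x^3 + 13*x^2 + 10*x + 6.
∫_{-1}^{1} of each monomial x^k gives [2/(k+1) if k even, 0 if k odd]. Integrating term-by-term (or equivalently evaluating the antiderivative F(x) = 3*x^4/2 + 13*x^3/3 + 5*x^2 + 6*x at the endpoints):
  F(1) − F(−1) = 101/6 − (-23/6) = 62/3.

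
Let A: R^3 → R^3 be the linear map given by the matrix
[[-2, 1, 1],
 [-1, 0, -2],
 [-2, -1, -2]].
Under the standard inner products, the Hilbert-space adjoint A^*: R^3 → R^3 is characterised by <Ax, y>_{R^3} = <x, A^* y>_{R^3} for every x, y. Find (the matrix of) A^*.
A^* = A^T =
[[-2, -1, -2],
 [1, 0, -1],
 [1, -2, -2]]

For real matrices with standard dot products, the defining identity <Ax, y> = <x, A^* y> gives (Ax)^T y = x^T (A^*) y, i.e. x^T A^T y = x^T (A^*) y. Since this holds for all x, y, we must have A^* = A^T. Therefore
A^* =
[[-2, -1, -2],
 [1, 0, -1],
 [1, -2, -2]].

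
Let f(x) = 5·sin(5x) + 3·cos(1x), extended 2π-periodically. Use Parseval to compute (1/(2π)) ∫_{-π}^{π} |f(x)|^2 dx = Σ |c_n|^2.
Σ |c_n|^2 = 17

Expand |f|^2 and use orthogonality of {sin(nx), cos(mx)} on [-π, π]:
  ∫_{-π}^{π} sin(nx)^2 dx = π, ∫ cos(mx)^2 dx = π, and cross terms integrate to 0.
So ∫_{-π}^{π} f(x)^2 dx = 5^2 · π + 3^2 · π = (25 + 9)π.
Divide by 2π: (25 + 9)/2 = 17.
By Parseval, this equals Σ |c_n|^2.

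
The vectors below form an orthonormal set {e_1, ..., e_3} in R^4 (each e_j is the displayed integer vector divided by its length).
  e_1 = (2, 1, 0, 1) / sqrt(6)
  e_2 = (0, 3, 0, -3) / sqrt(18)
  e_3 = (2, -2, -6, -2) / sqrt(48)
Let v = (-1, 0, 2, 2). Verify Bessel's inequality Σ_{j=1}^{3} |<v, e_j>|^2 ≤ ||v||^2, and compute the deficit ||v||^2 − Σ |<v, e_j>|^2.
Σ |<v, e_j>|^2 = 35/4; ||v||^2 = 9; deficit = 1/4

Write each e_j = u_j / sqrt(<u_j, u_j>) where u_j is the displayed integer vector. Then <v, e_j> = <v, u_j> / sqrt(<u_j, u_j>), so |<v, e_j>|^2 = <v, u_j>^2 / <u_j, u_j>.
Coefficients: <v, e_1> = 0/sqrt(6), <v, e_2> = -6/sqrt(18), <v, e_3> = -18/sqrt(48).
Square and sum: Σ |<v, e_j>|^2 = 35/4.
Compute ||v||^2 = v·v = 9.
Deficit = 9 − 35/4 = 1/4 ≥ 0, confirming Bessel's inequality. (The deficit equals ||v − Σ <v,e_j> e_j||^2, the squared distance from v to span{e_j}.)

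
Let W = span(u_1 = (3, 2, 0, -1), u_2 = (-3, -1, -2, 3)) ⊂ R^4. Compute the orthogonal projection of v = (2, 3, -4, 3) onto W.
proj_W(v) = (27/14, 200/63, -34/9, 395/126)

Set up U = [u_1 | ... | u_2] ∈ R^(4×2). The projector onto W = col(U) is P = U (U^T U)^(-1) U^T.
Compute U^T U =
  [14, -14]
  [-14, 23],
and U^T v = (9, 8).
Solve U^T U · c = U^T v for the coefficients: c = (319/126, 17/9). The projection is proj_W(v) = U c.
Check: (v - proj_W(v)) · u_1 = 0  (should be 0).
Check: (v - proj_W(v)) · u_2 = 0  (should be 0).
Result: proj_W(v) = (27/14, 200/63, -34/9, 395/126).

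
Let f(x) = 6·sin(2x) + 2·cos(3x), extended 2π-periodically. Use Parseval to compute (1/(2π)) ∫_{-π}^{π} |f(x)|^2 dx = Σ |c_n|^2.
Σ |c_n|^2 = 20

Expand |f|^2 and use orthogonality of {sin(nx), cos(mx)} on [-π, π]:
  ∫_{-π}^{π} sin(nx)^2 dx = π, ∫ cos(mx)^2 dx = π, and cross terms integrate to 0.
So ∫_{-π}^{π} f(x)^2 dx = 6^2 · π + 2^2 · π = (36 + 4)π.
Divide by 2π: (36 + 4)/2 = 20.
By Parseval, this equals Σ |c_n|^2.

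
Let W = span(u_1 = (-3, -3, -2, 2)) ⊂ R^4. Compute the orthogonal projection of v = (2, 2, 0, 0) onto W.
proj_W(v) = (18/13, 18/13, 12/13, -12/13)

Set up U = [u_1 | ... | u_1] ∈ R^(4×1). The projector onto W = col(U) is P = U (U^T U)^(-1) U^T.
Compute U^T U =
  [26],
and U^T v = (-12).
Solve U^T U · c = U^T v for the coefficients: c = (-6/13). The projection is proj_W(v) = U c.
Check: (v - proj_W(v)) · u_1 = 0  (should be 0).
Result: proj_W(v) = (18/13, 18/13, 12/13, -12/13).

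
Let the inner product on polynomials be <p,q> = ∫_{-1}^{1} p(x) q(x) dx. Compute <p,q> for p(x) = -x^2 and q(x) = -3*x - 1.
<p,q> = 2/3

Expand the product: p(x)·q(x) = 3*x^3 + x^2.
∫_{-1}^{1} of each monomial x^k gives [2/(k+1) if k even, 0 if k odd]. Integrating term-by-term (or equivalently evaluating the antiderivative F(x) = 3*x^4/4 + x^3/3 at the endpoints):
  F(1) − F(−1) = 13/12 − (5/12) = 2/3.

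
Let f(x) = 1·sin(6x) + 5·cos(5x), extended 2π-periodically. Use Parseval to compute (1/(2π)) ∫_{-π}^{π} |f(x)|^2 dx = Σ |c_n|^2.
Σ |c_n|^2 = 13

Expand |f|^2 and use orthogonality of {sin(nx), cos(mx)} on [-π, π]:
  ∫_{-π}^{π} sin(nx)^2 dx = π, ∫ cos(mx)^2 dx = π, and cross terms integrate to 0.
So ∫_{-π}^{π} f(x)^2 dx = 1^2 · π + 5^2 · π = (1 + 25)π.
Divide by 2π: (1 + 25)/2 = 13.
By Parseval, this equals Σ |c_n|^2.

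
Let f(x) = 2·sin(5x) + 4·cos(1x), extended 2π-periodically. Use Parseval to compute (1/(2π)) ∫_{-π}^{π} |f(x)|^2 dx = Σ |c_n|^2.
Σ |c_n|^2 = 10

Expand |f|^2 and use orthogonality of {sin(nx), cos(mx)} on [-π, π]:
  ∫_{-π}^{π} sin(nx)^2 dx = π, ∫ cos(mx)^2 dx = π, and cross terms integrate to 0.
So ∫_{-π}^{π} f(x)^2 dx = 2^2 · π + 4^2 · π = (4 + 16)π.
Divide by 2π: (4 + 16)/2 = 10.
By Parseval, this equals Σ |c_n|^2.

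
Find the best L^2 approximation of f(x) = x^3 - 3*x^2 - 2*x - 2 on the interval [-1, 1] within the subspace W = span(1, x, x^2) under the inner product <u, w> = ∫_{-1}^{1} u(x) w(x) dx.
g(x) = -3*x^2 - 7*x/5 - 2

The best approximation g ∈ W is the orthogonal projection of f onto W. Writing g = a_0 + a_1 x + a_2 x^2, the coefficients solve the normal equations G · a = b where
  G_{ij} = <φ_i, φ_j> and b_i = <f, φ_i>, with φ_0 = 1, φ_1 = x, φ_2 = x^2.
G =
  [2, 0, 2/3]
  [0, 2/3, 0]
  [2/3, 0, 2/5],
b = (-6, -14/15, -38/15).
Solving gives a_0 = -2, a_1 = -7/5, a_2 = -3, so
  g(x) = -3*x^2 - 7*x/5 - 2.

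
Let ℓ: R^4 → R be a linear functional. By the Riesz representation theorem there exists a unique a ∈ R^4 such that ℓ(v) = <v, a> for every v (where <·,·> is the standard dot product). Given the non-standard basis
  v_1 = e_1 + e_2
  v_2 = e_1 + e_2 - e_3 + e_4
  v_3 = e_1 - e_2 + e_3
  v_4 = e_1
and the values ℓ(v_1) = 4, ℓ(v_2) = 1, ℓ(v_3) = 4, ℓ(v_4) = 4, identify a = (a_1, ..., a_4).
a = (4, 0, 0, -3)

Write a = (a_1, ..., a_4) in the standard basis. For each basis vector v_i, ℓ(v_i) = <v_i, a> is a linear equation in the a_j's. Collect the n equations into a matrix system V a = ℓ, where row i of V is v_i (expressed in the standard basis). Since V is invertible (lower-triangular with 1s on the diagonal, up to permutation), solve by back-substitution:
  V =
[[1, 1, 0, 0],
 [1, 1, -1, 1],
 [1, -1, 1, 0],
 [1, 0, 0, 0]]
  V a = (4, 1, 4, 4)
Solving gives a = (4, 0, 0, -3).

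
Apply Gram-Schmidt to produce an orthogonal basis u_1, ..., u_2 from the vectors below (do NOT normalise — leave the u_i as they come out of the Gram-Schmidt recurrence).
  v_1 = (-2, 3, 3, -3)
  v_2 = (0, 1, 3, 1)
Orthogonal basis:
  u_1 = (-2, 3, 3, -3)
  u_2 = (18/31, 4/31, 66/31, 58/31)

Apply the Gram-Schmidt recurrence
  u_1 = v_1
  u_i = v_i − Σ_{j<i} ((v_i · u_j) / (u_j · u_j)) · u_j.

Step by step this gives:
  u_1 = (-2, 3, 3, -3)
  u_2 = (18/31, 4/31, 66/31, 58/31)

Orthogonality check:
  u_2 · u_1 = 0 (should be 0)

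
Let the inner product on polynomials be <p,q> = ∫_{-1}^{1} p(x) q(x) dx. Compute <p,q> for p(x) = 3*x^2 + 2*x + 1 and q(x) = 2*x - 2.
<p,q> = -16/3

Expand the product: p(x)·q(x) = 6*x^3 - 2*x^2 - 2*x - 2.
∫_{-1}^{1} of each monomial x^k gives [2/(k+1) if k even, 0 if k odd]. Integrating term-by-term (or equivalently evaluating the antiderivative F(x) = 3*x^4/2 - 2*x^3/3 - x^2 - 2*x at the endpoints):
  F(1) − F(−1) = -13/6 − (19/6) = -16/3.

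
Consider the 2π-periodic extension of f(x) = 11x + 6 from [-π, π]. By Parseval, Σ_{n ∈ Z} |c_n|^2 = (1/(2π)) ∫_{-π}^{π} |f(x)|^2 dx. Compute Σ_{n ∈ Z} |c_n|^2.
Σ |c_n|^2 = 121π^2/3 + 36

Expand and integrate term by term over [-π, π]:
  ∫ (11x)^2 dx = 121·(2π^3/3); ∫ 2·11·(6)·x dx = 0 (odd integrand); ∫ 6^2 dx = 36·2π.
So (1/(2π)) ∫_{-π}^{π} (11x + 6)^2 dx = 121π^2/3 + 36 = 121π^2/3 + 36.
Parseval ⇒ Σ |c_n|^2 = 121π^2/3 + 36.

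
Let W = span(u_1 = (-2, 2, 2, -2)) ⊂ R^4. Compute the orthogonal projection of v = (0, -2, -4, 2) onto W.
proj_W(v) = (2, -2, -2, 2)

Set up U = [u_1 | ... | u_1] ∈ R^(4×1). The projector onto W = col(U) is P = U (U^T U)^(-1) U^T.
Compute U^T U =
  [16],
and U^T v = (-16).
Solve U^T U · c = U^T v for the coefficients: c = (-1). The projection is proj_W(v) = U c.
Check: (v - proj_W(v)) · u_1 = 0  (should be 0).
Result: proj_W(v) = (2, -2, -2, 2).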